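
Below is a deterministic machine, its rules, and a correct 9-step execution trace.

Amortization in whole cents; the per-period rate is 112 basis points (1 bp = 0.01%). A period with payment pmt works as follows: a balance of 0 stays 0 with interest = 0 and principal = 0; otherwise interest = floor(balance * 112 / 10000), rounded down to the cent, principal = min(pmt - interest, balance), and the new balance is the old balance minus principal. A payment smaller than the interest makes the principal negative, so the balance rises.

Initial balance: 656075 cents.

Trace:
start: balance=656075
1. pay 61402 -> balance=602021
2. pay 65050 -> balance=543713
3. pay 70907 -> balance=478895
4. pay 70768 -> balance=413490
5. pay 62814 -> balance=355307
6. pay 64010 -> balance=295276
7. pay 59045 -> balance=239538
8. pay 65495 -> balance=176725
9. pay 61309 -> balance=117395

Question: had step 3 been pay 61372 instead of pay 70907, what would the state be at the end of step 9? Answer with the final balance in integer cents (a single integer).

(re-executing from step 3 with the substitution; state before step 3: balance=543713)
3. pay 61372 -> balance=488430
4. pay 70768 -> balance=423132
5. pay 62814 -> balance=365057
6. pay 64010 -> balance=305135
7. pay 59045 -> balance=249507
8. pay 65495 -> balance=186806
9. pay 61309 -> balance=127589

127589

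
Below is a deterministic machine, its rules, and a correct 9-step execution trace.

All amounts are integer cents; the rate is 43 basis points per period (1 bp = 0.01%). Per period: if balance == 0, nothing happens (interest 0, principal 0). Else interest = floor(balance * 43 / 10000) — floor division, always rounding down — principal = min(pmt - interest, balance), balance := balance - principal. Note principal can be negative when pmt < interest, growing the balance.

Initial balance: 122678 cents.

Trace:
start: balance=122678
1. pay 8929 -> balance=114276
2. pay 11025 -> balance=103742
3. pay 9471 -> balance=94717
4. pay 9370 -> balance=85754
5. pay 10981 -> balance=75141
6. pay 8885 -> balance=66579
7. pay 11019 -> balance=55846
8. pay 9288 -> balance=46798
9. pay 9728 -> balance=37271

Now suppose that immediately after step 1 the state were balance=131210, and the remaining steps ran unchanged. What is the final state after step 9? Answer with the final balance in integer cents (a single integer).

state after step 1 := balance=131210
2. pay 11025 -> balance=120749
3. pay 9471 -> balance=111797
4. pay 9370 -> balance=102907
5. pay 10981 -> balance=92368
6. pay 8885 -> balance=83880
7. pay 11019 -> balance=73221
8. pay 9288 -> balance=64247
9. pay 9728 -> balance=54795

54795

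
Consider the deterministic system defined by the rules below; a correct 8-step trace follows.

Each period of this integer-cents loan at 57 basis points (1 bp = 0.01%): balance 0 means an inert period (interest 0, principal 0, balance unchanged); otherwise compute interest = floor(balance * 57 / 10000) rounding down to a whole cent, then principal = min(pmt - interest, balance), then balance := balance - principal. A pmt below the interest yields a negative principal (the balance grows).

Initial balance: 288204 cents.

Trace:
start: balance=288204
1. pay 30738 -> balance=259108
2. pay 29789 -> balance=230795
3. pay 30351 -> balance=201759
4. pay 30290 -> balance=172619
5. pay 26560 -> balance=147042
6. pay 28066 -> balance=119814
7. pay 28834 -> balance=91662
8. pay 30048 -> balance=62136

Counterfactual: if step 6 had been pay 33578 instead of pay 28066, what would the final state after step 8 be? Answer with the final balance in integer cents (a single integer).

(re-executing from step 6 with the substitution; state before step 6: balance=147042)
6. pay 33578 -> balance=114302
7. pay 28834 -> balance=86119
8. pay 30048 -> balance=56561

56561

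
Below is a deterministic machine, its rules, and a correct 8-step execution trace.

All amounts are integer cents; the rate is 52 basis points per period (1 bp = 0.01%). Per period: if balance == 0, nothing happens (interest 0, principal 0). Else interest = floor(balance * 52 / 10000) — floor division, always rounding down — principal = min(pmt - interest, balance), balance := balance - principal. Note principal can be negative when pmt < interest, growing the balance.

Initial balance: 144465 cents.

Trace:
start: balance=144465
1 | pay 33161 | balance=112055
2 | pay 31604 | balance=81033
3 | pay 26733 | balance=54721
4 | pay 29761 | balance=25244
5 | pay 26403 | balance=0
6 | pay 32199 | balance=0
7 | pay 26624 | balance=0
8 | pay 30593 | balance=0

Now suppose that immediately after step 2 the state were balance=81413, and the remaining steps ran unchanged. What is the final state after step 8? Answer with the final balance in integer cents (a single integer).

state after step 2 := balance=81413
3 | pay 26733 | balance=55103
4 | pay 29761 | balance=25628
5 | pay 26403 | balance=0
6 | pay 32199 | balance=0
7 | pay 26624 | balance=0
8 | pay 30593 | balance=0

0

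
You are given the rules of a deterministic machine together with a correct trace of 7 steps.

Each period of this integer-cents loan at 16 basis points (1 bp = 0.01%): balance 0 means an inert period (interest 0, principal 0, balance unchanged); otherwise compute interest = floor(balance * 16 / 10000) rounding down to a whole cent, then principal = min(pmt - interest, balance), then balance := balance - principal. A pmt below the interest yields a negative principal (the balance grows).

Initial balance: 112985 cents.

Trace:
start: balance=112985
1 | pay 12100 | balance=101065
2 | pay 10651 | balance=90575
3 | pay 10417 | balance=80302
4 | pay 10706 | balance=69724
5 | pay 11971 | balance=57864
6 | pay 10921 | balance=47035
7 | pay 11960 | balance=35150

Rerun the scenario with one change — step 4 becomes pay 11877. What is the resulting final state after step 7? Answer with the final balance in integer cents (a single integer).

(re-executing from step 4 with the substitution; state before step 4: balance=80302)
4 | pay 11877 | balance=68553
5 | pay 11971 | balance=56691
6 | pay 10921 | balance=45860
7 | pay 11960 | balance=33973

33973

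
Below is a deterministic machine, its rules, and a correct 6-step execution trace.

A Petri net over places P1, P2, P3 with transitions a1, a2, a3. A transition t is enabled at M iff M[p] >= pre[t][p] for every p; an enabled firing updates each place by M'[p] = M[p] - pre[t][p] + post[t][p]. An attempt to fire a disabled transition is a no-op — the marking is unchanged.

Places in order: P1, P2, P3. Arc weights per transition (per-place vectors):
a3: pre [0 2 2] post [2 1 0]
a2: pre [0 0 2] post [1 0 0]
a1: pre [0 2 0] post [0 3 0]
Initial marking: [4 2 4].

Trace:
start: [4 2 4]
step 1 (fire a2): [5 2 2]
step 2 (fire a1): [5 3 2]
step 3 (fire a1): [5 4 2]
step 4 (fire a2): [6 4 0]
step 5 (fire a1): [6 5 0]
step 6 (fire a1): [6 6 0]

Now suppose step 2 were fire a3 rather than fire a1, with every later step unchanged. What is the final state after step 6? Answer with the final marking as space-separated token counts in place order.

(re-executing from step 2 with the substitution; state before step 2: [5 2 2])
step 2 (fire a3): [7 1 0]
step 3 (fire a1): [7 1 0]
step 4 (fire a2): [7 1 0]
step 5 (fire a1): [7 1 0]
step 6 (fire a1): [7 1 0]

7 1 0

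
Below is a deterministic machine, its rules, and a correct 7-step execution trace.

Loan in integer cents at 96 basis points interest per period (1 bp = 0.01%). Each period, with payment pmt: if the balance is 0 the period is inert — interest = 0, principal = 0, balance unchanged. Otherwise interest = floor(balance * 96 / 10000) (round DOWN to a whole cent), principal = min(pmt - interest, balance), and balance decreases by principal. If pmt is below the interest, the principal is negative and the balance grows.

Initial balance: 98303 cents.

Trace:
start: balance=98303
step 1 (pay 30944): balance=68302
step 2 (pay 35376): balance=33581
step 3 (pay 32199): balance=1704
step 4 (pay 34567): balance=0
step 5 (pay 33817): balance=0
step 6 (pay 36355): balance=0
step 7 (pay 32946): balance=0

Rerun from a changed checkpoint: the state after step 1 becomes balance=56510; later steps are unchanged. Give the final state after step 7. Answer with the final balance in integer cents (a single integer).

0

state after step 1 := balance=56510
step 2 (pay 35376): balance=21676
step 3 (pay 32199): balance=0
step 4 (pay 34567): balance=0
step 5 (pay 33817): balance=0
step 6 (pay 36355): balance=0
step 7 (pay 32946): balance=0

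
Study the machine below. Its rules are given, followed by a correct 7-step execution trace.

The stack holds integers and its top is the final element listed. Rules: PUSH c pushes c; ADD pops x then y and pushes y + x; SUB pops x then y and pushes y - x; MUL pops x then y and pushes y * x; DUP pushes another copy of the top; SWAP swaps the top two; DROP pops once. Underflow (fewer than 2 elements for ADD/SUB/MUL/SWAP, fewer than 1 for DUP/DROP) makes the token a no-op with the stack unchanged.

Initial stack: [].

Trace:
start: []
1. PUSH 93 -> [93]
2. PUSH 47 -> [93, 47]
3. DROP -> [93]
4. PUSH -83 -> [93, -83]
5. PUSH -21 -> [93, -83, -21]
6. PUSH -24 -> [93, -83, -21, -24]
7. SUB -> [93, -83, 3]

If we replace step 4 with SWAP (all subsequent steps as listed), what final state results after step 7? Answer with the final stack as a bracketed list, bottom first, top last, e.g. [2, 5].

[93, 3]

(re-executing from step 4 with the substitution; state before step 4: [93])
4. SWAP -> [93]
5. PUSH -21 -> [93, -21]
6. PUSH -24 -> [93, -21, -24]
7. SUB -> [93, 3]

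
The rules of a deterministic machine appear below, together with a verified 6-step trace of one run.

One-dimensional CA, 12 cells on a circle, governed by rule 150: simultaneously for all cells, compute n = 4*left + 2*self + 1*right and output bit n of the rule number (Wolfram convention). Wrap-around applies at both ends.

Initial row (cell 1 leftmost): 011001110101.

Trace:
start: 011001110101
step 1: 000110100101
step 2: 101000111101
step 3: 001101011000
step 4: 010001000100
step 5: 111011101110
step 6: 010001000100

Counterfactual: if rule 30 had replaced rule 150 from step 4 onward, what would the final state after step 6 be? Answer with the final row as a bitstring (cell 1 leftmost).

100100010100

(re-executing steps 4..6 under rule 30; state before step 4: 001101011000)
step 4: 011001010100
step 5: 110111010110
step 6: 100100010100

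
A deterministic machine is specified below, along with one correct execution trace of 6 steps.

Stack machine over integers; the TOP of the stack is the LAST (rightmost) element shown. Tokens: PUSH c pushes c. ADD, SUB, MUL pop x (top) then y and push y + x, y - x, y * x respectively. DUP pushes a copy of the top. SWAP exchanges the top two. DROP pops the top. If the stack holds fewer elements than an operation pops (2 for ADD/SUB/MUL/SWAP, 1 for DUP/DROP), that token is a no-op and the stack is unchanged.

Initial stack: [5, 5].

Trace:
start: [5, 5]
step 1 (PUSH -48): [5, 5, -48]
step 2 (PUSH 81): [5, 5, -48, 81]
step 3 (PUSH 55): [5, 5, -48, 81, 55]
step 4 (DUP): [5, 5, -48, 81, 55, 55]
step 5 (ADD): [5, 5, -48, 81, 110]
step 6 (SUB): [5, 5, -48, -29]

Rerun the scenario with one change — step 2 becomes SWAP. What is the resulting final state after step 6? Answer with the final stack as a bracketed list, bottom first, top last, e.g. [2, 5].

[5, -48, -105]

(re-executing from step 2 with the substitution; state before step 2: [5, 5, -48])
step 2 (SWAP): [5, -48, 5]
step 3 (PUSH 55): [5, -48, 5, 55]
step 4 (DUP): [5, -48, 5, 55, 55]
step 5 (ADD): [5, -48, 5, 110]
step 6 (SUB): [5, -48, -105]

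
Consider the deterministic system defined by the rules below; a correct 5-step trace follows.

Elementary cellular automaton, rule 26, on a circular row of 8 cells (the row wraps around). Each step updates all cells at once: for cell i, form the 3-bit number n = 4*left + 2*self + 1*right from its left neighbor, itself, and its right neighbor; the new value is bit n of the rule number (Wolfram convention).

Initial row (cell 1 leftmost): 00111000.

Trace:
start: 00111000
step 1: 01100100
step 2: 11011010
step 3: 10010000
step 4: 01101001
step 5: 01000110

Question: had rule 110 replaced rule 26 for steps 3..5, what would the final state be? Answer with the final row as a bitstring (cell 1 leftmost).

(re-executing steps 3..5 under rule 110; state before step 3: 11011010)
step 3: 11111111
step 4: 00000000
step 5: 00000000

00000000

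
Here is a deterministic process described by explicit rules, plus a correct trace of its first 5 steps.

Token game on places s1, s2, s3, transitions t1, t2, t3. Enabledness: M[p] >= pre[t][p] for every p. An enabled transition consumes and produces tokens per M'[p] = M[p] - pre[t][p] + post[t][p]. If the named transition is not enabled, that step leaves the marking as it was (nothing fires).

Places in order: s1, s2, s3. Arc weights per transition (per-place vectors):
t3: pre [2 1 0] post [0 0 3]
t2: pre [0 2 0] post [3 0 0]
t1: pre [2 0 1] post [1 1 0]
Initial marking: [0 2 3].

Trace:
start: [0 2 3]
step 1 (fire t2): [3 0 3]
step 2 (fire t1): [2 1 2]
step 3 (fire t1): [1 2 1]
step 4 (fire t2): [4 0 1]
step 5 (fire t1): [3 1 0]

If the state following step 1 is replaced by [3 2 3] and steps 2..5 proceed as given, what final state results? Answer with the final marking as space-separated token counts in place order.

3 3 0

state after step 1 := [3 2 3]
step 2 (fire t1): [2 3 2]
step 3 (fire t1): [1 4 1]
step 4 (fire t2): [4 2 1]
step 5 (fire t1): [3 3 0]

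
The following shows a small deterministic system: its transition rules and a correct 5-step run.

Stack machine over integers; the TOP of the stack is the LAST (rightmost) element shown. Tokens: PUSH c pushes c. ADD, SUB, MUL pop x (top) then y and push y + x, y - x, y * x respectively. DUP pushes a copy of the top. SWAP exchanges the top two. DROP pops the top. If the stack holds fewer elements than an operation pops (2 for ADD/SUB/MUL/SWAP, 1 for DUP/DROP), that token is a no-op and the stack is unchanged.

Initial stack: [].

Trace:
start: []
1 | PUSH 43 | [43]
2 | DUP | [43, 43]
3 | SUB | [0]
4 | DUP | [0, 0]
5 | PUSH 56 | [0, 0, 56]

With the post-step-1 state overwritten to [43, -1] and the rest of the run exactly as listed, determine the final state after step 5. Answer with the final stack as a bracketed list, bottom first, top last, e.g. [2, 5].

[43, 0, 0, 56]

state after step 1 := [43, -1]
2 | DUP | [43, -1, -1]
3 | SUB | [43, 0]
4 | DUP | [43, 0, 0]
5 | PUSH 56 | [43, 0, 0, 56]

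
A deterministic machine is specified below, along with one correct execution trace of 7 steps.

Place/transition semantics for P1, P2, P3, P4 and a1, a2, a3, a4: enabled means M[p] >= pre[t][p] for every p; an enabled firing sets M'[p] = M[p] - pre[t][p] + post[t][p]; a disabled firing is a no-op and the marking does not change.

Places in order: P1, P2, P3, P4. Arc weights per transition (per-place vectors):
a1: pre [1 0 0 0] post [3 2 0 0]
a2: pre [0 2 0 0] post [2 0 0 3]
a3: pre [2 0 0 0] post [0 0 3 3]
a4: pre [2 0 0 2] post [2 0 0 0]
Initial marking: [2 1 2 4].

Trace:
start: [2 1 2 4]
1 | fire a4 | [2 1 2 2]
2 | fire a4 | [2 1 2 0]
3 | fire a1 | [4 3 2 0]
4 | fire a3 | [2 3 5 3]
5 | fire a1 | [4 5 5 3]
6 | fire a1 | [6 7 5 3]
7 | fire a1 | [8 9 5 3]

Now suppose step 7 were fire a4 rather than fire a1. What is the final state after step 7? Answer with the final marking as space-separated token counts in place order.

(re-executing from step 7 with the substitution; state before step 7: [6 7 5 3])
7 | fire a4 | [6 7 5 1]

6 7 5 1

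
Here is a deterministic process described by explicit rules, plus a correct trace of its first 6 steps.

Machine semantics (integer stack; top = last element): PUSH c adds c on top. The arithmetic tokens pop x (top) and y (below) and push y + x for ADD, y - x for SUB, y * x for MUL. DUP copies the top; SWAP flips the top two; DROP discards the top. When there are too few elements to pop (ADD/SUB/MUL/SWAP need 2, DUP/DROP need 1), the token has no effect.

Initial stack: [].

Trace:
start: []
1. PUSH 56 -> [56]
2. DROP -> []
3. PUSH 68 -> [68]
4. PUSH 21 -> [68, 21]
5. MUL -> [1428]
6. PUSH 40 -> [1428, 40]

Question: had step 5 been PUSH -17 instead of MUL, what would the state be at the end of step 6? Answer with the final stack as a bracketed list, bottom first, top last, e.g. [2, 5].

[68, 21, -17, 40]

(re-executing from step 5 with the substitution; state before step 5: [68, 21])
5. PUSH -17 -> [68, 21, -17]
6. PUSH 40 -> [68, 21, -17, 40]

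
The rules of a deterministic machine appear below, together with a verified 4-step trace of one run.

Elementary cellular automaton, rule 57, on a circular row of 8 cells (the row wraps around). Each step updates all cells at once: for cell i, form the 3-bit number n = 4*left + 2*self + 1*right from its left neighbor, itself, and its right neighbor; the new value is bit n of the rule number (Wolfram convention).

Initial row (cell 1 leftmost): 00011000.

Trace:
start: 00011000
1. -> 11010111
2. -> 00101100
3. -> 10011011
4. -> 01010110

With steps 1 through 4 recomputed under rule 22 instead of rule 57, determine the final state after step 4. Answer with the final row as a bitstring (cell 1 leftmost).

(re-executing steps 1..4 under rule 22; state before step 1: 00011000)
1. -> 00100100
2. -> 01111110
3. -> 10000001
4. -> 01000010

01000010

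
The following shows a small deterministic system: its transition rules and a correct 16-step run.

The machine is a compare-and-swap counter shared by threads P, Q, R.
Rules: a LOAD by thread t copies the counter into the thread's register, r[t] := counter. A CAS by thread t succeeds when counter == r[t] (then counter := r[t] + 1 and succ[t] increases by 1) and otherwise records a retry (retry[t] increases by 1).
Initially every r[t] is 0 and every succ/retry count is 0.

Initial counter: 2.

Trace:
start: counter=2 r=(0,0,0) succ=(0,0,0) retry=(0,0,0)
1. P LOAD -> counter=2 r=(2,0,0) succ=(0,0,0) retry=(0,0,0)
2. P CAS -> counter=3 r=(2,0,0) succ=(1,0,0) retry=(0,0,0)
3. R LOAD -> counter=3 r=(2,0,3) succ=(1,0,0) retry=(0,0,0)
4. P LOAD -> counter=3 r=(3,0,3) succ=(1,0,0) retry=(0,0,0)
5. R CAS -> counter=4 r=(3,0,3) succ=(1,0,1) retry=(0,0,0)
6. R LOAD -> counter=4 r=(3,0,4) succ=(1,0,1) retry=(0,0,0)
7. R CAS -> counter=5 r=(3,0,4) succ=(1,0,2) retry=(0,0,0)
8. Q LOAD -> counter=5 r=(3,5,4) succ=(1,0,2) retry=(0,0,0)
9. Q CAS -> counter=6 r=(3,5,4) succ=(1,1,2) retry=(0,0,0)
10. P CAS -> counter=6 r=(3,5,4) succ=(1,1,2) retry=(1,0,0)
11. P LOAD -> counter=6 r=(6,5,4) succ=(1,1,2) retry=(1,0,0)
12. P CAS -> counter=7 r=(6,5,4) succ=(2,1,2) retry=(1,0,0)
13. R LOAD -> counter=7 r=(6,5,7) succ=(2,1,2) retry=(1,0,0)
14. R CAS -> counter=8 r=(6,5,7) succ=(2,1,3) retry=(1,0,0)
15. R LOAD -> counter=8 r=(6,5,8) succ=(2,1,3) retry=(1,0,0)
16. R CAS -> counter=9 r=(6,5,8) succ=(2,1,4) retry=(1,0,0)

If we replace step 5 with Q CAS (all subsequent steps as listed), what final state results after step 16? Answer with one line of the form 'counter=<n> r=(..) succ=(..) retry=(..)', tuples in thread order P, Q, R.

counter=8 r=(5,4,7) succ=(2,1,3) retry=(1,1,0)

(re-executing from step 5 with the substitution; state before step 5: counter=3 r=(3,0,3) succ=(1,0,0) retry=(0,0,0))
5. Q CAS -> counter=3 r=(3,0,3) succ=(1,0,0) retry=(0,1,0)
6. R LOAD -> counter=3 r=(3,0,3) succ=(1,0,0) retry=(0,1,0)
7. R CAS -> counter=4 r=(3,0,3) succ=(1,0,1) retry=(0,1,0)
8. Q LOAD -> counter=4 r=(3,4,3) succ=(1,0,1) retry=(0,1,0)
9. Q CAS -> counter=5 r=(3,4,3) succ=(1,1,1) retry=(0,1,0)
10. P CAS -> counter=5 r=(3,4,3) succ=(1,1,1) retry=(1,1,0)
11. P LOAD -> counter=5 r=(5,4,3) succ=(1,1,1) retry=(1,1,0)
12. P CAS -> counter=6 r=(5,4,3) succ=(2,1,1) retry=(1,1,0)
13. R LOAD -> counter=6 r=(5,4,6) succ=(2,1,1) retry=(1,1,0)
14. R CAS -> counter=7 r=(5,4,6) succ=(2,1,2) retry=(1,1,0)
15. R LOAD -> counter=7 r=(5,4,7) succ=(2,1,2) retry=(1,1,0)
16. R CAS -> counter=8 r=(5,4,7) succ=(2,1,3) retry=(1,1,0)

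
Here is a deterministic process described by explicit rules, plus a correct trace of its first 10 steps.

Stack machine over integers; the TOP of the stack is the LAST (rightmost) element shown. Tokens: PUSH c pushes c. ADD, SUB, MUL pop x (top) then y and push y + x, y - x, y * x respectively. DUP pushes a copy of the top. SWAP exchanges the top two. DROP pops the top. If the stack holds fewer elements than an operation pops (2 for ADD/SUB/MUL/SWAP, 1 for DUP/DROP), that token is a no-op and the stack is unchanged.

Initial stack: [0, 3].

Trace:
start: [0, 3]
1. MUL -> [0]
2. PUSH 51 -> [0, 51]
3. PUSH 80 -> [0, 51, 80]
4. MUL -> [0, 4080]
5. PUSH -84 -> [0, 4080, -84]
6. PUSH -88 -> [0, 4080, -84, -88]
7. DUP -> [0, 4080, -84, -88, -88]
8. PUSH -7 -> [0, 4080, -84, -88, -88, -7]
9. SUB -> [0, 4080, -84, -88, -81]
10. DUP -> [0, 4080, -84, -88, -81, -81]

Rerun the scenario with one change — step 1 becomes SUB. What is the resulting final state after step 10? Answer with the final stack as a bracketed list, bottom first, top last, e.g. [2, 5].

(re-executing from step 1 with the substitution; state before step 1: [0, 3])
1. SUB -> [-3]
2. PUSH 51 -> [-3, 51]
3. PUSH 80 -> [-3, 51, 80]
4. MUL -> [-3, 4080]
5. PUSH -84 -> [-3, 4080, -84]
6. PUSH -88 -> [-3, 4080, -84, -88]
7. DUP -> [-3, 4080, -84, -88, -88]
8. PUSH -7 -> [-3, 4080, -84, -88, -88, -7]
9. SUB -> [-3, 4080, -84, -88, -81]
10. DUP -> [-3, 4080, -84, -88, -81, -81]

[-3, 4080, -84, -88, -81, -81]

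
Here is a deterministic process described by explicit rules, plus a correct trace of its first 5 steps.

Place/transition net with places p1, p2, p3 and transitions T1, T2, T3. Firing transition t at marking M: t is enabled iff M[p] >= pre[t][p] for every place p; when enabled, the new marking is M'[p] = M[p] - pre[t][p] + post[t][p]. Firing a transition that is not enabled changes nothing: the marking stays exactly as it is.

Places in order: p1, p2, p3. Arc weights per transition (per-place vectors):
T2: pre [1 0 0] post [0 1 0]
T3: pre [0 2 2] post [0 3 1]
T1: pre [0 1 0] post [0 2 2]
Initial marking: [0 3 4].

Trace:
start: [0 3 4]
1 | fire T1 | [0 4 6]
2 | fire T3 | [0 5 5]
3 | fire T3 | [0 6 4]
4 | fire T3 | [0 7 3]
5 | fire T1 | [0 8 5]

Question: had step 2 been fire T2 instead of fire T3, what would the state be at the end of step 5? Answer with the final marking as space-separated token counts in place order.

0 7 6

(re-executing from step 2 with the substitution; state before step 2: [0 4 6])
2 | fire T2 | [0 4 6]
3 | fire T3 | [0 5 5]
4 | fire T3 | [0 6 4]
5 | fire T1 | [0 7 6]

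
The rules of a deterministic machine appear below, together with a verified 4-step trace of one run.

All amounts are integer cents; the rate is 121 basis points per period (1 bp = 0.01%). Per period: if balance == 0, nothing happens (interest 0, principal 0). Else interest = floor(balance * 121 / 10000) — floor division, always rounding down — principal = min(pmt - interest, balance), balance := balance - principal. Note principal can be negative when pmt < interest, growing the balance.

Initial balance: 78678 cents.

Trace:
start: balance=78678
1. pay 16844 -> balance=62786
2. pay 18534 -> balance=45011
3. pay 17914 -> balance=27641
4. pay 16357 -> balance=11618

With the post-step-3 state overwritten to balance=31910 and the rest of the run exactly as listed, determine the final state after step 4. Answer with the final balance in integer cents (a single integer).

state after step 3 := balance=31910
4. pay 16357 -> balance=15939

15939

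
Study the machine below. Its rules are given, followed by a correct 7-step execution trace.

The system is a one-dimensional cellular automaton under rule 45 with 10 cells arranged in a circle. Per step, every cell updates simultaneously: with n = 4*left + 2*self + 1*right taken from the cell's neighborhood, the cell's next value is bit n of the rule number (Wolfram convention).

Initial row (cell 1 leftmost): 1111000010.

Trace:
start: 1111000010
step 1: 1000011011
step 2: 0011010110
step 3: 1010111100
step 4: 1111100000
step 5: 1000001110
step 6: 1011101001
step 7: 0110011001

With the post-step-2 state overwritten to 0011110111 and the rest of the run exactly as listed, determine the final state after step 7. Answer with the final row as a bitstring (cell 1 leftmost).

state after step 2 := 0011110111
step 3: 0010001100
step 4: 1010101001
step 5: 0111111001
step 6: 1100000001
step 7: 0001111101

0001111101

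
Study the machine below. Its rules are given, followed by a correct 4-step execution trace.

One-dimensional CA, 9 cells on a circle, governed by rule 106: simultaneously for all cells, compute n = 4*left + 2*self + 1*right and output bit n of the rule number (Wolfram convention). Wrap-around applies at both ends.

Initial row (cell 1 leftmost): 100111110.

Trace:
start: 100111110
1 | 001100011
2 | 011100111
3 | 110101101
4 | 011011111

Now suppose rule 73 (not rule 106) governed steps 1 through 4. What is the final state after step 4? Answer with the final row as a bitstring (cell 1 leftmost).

110001000

(re-executing steps 1..4 under rule 73; state before step 1: 100111110)
1 | 000100010
2 | 110001000
3 | 110100010
4 | 110001000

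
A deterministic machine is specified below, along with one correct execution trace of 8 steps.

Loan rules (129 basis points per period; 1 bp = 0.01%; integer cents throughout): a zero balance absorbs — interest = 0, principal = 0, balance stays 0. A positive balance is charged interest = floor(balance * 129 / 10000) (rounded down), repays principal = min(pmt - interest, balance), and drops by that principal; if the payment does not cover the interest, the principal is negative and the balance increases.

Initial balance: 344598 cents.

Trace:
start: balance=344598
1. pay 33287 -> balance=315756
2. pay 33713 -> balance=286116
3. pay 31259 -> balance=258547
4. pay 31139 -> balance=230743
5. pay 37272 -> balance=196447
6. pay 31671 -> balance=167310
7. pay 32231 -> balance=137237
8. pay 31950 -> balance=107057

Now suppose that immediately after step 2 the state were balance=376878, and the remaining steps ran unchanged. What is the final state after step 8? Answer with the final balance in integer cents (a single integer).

state after step 2 := balance=376878
3. pay 31259 -> balance=350480
4. pay 31139 -> balance=323862
5. pay 37272 -> balance=290767
6. pay 31671 -> balance=262846
7. pay 32231 -> balance=234005
8. pay 31950 -> balance=205073

205073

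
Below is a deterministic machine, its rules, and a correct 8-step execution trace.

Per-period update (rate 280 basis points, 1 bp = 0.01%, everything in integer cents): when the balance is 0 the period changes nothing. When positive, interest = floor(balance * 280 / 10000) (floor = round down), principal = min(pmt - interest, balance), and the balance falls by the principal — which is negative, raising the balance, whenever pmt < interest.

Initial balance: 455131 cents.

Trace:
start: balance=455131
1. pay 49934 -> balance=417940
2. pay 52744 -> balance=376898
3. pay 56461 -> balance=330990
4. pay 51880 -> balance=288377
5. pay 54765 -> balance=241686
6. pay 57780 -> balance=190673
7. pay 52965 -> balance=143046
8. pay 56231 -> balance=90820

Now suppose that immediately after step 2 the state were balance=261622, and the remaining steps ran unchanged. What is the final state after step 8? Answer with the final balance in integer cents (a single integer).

state after step 2 := balance=261622
3. pay 56461 -> balance=212486
4. pay 51880 -> balance=166555
5. pay 54765 -> balance=116453
6. pay 57780 -> balance=61933
7. pay 52965 -> balance=10702
8. pay 56231 -> balance=0

0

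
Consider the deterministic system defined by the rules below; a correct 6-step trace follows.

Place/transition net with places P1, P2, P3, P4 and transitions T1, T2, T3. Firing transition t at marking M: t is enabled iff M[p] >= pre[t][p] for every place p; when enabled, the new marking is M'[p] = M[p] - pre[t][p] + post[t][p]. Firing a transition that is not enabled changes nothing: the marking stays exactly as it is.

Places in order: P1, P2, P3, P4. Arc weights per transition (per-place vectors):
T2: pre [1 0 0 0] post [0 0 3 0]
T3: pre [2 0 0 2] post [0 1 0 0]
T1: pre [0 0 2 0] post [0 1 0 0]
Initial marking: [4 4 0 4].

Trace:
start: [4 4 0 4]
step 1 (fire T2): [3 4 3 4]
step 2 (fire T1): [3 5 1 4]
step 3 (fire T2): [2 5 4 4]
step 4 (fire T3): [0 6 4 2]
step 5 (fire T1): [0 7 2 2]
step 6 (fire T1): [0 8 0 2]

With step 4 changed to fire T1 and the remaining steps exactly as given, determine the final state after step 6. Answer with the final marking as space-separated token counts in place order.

(re-executing from step 4 with the substitution; state before step 4: [2 5 4 4])
step 4 (fire T1): [2 6 2 4]
step 5 (fire T1): [2 7 0 4]
step 6 (fire T1): [2 7 0 4]

2 7 0 4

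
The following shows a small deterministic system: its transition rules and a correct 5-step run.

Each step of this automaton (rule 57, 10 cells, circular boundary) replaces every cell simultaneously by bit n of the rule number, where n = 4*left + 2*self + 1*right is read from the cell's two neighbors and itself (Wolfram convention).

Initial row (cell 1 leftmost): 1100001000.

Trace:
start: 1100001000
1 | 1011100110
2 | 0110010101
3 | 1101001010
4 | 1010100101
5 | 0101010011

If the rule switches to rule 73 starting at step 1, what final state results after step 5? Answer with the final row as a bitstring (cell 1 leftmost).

1101100010

(re-executing steps 1..5 under rule 73; state before step 1: 1100001000)
1 | 1101100010
2 | 1101101000
3 | 1101100010
4 | 1101101000
5 | 1101100010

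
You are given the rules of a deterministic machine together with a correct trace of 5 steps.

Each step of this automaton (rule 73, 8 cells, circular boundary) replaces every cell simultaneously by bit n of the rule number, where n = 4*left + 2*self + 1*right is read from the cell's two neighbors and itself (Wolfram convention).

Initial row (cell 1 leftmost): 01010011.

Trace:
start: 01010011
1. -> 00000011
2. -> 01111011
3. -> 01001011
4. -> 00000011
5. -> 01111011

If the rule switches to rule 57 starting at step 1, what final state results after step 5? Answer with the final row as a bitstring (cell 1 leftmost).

(re-executing steps 1..5 under rule 57; state before step 1: 01010011)
1. -> 10101010
2. -> 01010101
3. -> 10101010
4. -> 01010101
5. -> 10101010

10101010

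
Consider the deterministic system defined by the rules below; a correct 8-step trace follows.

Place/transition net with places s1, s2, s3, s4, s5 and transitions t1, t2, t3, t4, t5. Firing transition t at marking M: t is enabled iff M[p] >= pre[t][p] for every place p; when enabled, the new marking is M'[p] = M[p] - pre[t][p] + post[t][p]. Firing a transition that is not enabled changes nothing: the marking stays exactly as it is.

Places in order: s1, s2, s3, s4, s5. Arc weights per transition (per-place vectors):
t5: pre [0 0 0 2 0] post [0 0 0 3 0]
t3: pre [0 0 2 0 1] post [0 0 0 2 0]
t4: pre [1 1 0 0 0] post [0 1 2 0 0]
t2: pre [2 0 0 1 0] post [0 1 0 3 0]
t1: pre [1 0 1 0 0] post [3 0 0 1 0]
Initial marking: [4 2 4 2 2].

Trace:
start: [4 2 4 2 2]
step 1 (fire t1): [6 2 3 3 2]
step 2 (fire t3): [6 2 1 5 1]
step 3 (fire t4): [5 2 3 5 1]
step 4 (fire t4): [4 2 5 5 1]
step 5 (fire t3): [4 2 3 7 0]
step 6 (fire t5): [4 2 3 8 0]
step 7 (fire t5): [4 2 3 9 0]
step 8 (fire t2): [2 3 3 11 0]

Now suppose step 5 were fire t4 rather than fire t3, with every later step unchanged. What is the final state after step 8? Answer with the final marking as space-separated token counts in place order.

(re-executing from step 5 with the substitution; state before step 5: [4 2 5 5 1])
step 5 (fire t4): [3 2 7 5 1]
step 6 (fire t5): [3 2 7 6 1]
step 7 (fire t5): [3 2 7 7 1]
step 8 (fire t2): [1 3 7 9 1]

1 3 7 9 1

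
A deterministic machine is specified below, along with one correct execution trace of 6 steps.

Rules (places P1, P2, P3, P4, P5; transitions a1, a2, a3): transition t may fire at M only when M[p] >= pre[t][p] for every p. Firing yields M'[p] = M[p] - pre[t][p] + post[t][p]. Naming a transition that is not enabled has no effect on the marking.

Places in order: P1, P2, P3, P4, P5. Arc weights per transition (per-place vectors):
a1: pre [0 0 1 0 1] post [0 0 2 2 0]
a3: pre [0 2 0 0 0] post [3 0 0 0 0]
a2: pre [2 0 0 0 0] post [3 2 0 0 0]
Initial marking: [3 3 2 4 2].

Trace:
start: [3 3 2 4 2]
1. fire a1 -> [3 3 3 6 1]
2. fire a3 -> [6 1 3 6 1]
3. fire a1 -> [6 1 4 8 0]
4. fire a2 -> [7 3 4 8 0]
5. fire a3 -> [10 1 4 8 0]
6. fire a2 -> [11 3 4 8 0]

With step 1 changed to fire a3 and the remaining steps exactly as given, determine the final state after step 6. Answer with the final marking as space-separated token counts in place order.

(re-executing from step 1 with the substitution; state before step 1: [3 3 2 4 2])
1. fire a3 -> [6 1 2 4 2]
2. fire a3 -> [6 1 2 4 2]
3. fire a1 -> [6 1 3 6 1]
4. fire a2 -> [7 3 3 6 1]
5. fire a3 -> [10 1 3 6 1]
6. fire a2 -> [11 3 3 6 1]

11 3 3 6 1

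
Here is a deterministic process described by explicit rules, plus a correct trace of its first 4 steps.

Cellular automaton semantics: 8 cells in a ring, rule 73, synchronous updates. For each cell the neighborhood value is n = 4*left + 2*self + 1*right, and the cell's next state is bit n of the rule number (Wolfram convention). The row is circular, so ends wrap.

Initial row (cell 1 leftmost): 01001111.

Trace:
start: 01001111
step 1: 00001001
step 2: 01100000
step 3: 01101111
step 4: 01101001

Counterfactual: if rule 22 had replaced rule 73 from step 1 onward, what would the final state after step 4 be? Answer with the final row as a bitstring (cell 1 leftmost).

00000000

(re-executing steps 1..4 under rule 22; state before step 1: 01001111)
step 1: 01110000
step 2: 10001000
step 3: 11011101
step 4: 00000000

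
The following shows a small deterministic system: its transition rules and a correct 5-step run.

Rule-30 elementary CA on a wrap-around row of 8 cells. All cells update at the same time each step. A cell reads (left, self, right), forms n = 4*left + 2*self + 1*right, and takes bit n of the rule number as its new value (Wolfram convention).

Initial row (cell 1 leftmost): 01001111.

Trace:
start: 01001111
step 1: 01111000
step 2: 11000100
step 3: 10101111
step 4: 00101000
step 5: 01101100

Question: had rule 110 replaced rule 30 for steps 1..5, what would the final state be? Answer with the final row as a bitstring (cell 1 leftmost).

(re-executing steps 1..5 under rule 110; state before step 1: 01001111)
step 1: 11011001
step 2: 01111011
step 3: 11001111
step 4: 01011000
step 5: 11111000

11111000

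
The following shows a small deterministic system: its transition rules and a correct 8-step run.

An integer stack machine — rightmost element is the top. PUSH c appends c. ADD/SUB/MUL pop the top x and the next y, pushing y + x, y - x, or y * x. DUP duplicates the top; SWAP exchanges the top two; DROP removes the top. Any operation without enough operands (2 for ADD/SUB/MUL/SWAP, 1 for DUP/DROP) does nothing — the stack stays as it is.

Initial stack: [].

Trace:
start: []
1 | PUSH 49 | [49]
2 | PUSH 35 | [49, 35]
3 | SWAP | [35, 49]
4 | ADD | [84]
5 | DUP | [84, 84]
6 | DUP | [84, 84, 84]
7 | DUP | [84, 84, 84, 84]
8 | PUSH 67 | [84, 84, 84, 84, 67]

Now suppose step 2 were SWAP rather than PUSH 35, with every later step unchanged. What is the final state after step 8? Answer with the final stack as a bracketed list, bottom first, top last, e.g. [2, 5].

[49, 49, 49, 49, 67]

(re-executing from step 2 with the substitution; state before step 2: [49])
2 | SWAP | [49]
3 | SWAP | [49]
4 | ADD | [49]
5 | DUP | [49, 49]
6 | DUP | [49, 49, 49]
7 | DUP | [49, 49, 49, 49]
8 | PUSH 67 | [49, 49, 49, 49, 67]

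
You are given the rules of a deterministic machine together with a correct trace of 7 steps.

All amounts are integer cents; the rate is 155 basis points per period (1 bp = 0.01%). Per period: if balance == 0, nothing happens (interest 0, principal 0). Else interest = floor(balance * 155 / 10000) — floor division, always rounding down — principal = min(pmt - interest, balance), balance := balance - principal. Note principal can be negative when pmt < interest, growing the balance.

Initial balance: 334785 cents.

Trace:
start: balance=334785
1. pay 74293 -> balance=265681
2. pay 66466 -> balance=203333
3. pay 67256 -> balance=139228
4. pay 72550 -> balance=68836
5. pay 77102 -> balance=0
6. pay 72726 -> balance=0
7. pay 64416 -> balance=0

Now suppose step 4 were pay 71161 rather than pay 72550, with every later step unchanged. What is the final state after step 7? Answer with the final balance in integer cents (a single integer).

(re-executing from step 4 with the substitution; state before step 4: balance=139228)
4. pay 71161 -> balance=70225
5. pay 77102 -> balance=0
6. pay 72726 -> balance=0
7. pay 64416 -> balance=0

0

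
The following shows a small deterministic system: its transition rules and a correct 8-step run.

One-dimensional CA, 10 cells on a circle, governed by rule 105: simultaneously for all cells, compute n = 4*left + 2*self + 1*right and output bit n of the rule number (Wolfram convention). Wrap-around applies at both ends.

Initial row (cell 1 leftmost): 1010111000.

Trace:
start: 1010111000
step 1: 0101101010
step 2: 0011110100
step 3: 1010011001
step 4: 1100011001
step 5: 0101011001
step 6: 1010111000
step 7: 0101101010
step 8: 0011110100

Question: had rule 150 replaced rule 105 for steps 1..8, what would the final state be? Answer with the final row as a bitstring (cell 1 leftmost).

(re-executing steps 1..8 under rule 150; state before step 1: 1010111000)
step 1: 1010010101
step 2: 0011110100
step 3: 0101100110
step 4: 1100011001
step 5: 1010100110
step 6: 1010111000
step 7: 1010010101
step 8: 0011110100

0011110100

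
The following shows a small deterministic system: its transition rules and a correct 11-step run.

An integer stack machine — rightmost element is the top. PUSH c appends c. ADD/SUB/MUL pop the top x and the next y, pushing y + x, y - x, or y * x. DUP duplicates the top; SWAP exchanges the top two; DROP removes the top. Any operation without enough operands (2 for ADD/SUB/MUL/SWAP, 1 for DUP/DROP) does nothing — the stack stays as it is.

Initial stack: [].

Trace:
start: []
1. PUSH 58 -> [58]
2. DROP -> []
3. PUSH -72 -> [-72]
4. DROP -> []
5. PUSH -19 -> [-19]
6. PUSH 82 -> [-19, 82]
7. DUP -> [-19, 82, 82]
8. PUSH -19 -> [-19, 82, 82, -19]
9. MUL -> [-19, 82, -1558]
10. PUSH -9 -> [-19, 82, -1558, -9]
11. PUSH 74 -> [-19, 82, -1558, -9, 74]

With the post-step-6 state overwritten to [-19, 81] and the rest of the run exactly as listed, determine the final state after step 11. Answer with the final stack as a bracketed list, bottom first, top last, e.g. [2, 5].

state after step 6 := [-19, 81]
7. DUP -> [-19, 81, 81]
8. PUSH -19 -> [-19, 81, 81, -19]
9. MUL -> [-19, 81, -1539]
10. PUSH -9 -> [-19, 81, -1539, -9]
11. PUSH 74 -> [-19, 81, -1539, -9, 74]

[-19, 81, -1539, -9, 74]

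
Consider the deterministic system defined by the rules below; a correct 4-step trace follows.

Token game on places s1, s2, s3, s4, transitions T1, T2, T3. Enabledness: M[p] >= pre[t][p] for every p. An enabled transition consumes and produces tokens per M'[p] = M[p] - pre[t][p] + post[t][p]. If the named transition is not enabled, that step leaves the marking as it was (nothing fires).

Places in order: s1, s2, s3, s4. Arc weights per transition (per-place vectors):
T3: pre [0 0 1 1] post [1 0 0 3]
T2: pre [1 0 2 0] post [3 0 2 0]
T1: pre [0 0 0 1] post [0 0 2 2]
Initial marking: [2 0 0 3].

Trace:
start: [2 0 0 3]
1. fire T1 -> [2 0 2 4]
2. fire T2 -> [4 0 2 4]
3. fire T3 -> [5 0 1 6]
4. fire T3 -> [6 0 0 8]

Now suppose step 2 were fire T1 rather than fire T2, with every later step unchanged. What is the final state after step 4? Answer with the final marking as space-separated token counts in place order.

(re-executing from step 2 with the substitution; state before step 2: [2 0 2 4])
2. fire T1 -> [2 0 4 5]
3. fire T3 -> [3 0 3 7]
4. fire T3 -> [4 0 2 9]

4 0 2 9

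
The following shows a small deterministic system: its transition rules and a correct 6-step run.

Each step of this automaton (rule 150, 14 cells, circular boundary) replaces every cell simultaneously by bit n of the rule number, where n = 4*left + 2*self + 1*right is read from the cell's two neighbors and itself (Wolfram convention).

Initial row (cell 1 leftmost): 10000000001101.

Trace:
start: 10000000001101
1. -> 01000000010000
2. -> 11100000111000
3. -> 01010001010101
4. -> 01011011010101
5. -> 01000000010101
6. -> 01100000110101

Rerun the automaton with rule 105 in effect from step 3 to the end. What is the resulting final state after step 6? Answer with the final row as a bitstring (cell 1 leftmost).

01100000110101

(re-executing steps 3..6 under rule 105; state before step 3: 11100000111000)
3. -> 10101110101010
4. -> 01011011010101
5. -> 10111111101010
6. -> 01100000110101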